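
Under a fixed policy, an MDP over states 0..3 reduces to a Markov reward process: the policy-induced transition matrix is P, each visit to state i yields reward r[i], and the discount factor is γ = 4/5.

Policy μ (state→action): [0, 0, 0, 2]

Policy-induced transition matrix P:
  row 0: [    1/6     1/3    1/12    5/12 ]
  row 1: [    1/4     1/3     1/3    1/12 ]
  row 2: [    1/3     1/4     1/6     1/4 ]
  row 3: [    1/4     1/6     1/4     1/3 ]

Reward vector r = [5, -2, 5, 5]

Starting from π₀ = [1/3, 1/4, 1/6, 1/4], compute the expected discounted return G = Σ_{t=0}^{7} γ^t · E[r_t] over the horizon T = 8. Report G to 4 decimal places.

t=0: π = [0.3333, 0.2500, 0.1667, 0.2500], E[r] = 3.2500, γ^t·E[r] = 3.250000, running G = 3.250000
t=1: π = [0.2361, 0.2778, 0.2014, 0.2847], E[r] = 3.0556, γ^t·E[r] = 2.444444, running G = 5.694444
t=2: π = [0.2471, 0.2691, 0.2170, 0.2668], E[r] = 3.1163, γ^t·E[r] = 1.994444, running G = 7.688889
t=3: π = [0.2475, 0.2708, 0.2132, 0.2686], E[r] = 3.1045, γ^t·E[r] = 1.589506, running G = 9.278395
t=4: π = [0.2471, 0.2708, 0.2136, 0.2685], E[r] = 3.1043, γ^t·E[r] = 1.271536, running G = 10.549931
t=5: π = [0.2472, 0.2708, 0.2136, 0.2684], E[r] = 3.1045, γ^t·E[r] = 1.017279, running G = 11.567209
t=6: π = [0.2472, 0.2708, 0.2136, 0.2684], E[r] = 3.1044, γ^t·E[r] = 0.813806, running G = 12.381016
t=7: π = [0.2472, 0.2708, 0.2136, 0.2684], E[r] = 3.1044, γ^t·E[r] = 0.651045, running G = 13.032061

G = 13.0321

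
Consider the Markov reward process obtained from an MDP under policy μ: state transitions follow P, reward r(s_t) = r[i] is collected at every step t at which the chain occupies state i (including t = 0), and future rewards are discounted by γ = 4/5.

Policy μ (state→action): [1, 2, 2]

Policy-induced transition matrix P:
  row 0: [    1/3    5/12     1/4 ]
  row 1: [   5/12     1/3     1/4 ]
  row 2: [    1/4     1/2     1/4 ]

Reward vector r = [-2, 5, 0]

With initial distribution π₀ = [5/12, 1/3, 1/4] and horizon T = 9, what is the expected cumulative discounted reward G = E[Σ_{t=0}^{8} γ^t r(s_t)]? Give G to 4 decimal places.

G = 5.2814

t=0: π = [0.4167, 0.3333, 0.2500], E[r] = 0.8333, γ^t·E[r] = 0.833333, running G = 0.833333
t=1: π = [0.3403, 0.4097, 0.2500], E[r] = 1.3681, γ^t·E[r] = 1.094444, running G = 1.927778
t=2: π = [0.3466, 0.4034, 0.2500], E[r] = 1.3235, γ^t·E[r] = 0.847037, running G = 2.774815
t=3: π = [0.3461, 0.4039, 0.2500], E[r] = 1.3272, γ^t·E[r] = 0.679531, running G = 3.454346
t=4: π = [0.3462, 0.4038, 0.2500], E[r] = 1.3269, γ^t·E[r] = 0.543498, running G = 3.997844
t=5: π = [0.3462, 0.4038, 0.2500], E[r] = 1.3269, γ^t·E[r] = 0.434807, running G = 4.432650
t=6: π = [0.3462, 0.4038, 0.2500], E[r] = 1.3269, γ^t·E[r] = 0.347845, running G = 4.780495
t=7: π = [0.3462, 0.4038, 0.2500], E[r] = 1.3269, γ^t·E[r] = 0.278276, running G = 5.058771
t=8: π = [0.3462, 0.4038, 0.2500], E[r] = 1.3269, γ^t·E[r] = 0.222621, running G = 5.281392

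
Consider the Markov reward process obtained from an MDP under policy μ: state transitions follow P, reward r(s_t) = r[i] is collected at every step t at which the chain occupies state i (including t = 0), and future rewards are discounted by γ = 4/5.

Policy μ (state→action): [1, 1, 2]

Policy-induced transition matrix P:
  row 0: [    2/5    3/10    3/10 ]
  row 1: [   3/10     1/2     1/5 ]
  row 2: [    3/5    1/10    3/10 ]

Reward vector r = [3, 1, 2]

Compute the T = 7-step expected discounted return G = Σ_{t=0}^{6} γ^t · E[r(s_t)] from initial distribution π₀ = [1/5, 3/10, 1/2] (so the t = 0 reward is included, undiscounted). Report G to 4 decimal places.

t=0: π = [0.2000, 0.3000, 0.5000], E[r] = 1.9000, γ^t·E[r] = 1.900000, running G = 1.900000
t=1: π = [0.4700, 0.2600, 0.2700], E[r] = 2.2100, γ^t·E[r] = 1.768000, running G = 3.668000
t=2: π = [0.4280, 0.2980, 0.2740], E[r] = 2.1300, γ^t·E[r] = 1.363200, running G = 5.031200
t=3: π = [0.4250, 0.3048, 0.2702], E[r] = 2.1202, γ^t·E[r] = 1.085542, running G = 6.116742
t=4: π = [0.4236, 0.3069, 0.2695], E[r] = 2.1166, γ^t·E[r] = 0.866976, running G = 6.983718
t=5: π = [0.4232, 0.3075, 0.2693], E[r] = 2.1157, γ^t·E[r] = 0.693283, running G = 7.677001
t=6: π = [0.4231, 0.3076, 0.2693], E[r] = 2.1155, γ^t·E[r] = 0.554560, running G = 8.231561

G = 8.2316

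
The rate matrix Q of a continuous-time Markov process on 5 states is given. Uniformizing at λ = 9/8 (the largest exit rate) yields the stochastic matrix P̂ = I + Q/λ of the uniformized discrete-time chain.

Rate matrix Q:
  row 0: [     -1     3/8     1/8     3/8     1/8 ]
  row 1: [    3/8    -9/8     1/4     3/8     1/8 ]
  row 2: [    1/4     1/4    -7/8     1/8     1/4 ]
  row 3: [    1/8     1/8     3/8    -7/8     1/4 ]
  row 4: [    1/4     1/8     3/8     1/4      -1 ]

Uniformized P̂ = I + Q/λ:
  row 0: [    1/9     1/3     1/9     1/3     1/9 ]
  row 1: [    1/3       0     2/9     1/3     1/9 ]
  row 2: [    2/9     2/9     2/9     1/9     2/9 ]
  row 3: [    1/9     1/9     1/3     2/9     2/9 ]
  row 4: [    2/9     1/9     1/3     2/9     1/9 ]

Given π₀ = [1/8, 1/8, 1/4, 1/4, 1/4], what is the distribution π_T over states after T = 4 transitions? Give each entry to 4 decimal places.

π = [0.1927, 0.1633, 0.2450, 0.2346, 0.1644]

t=0: π = [0.1250, 0.1250, 0.2500, 0.2500, 0.2500]
t=1: π = [0.1944, 0.1528, 0.2639, 0.2222, 0.1667]
t=2: π = [0.1929, 0.1667, 0.2438, 0.2315, 0.1651]
t=3: π = [0.1936, 0.1626, 0.2449, 0.2351, 0.1639]
t=4: π = [0.1927, 0.1633, 0.2450, 0.2346, 0.1644]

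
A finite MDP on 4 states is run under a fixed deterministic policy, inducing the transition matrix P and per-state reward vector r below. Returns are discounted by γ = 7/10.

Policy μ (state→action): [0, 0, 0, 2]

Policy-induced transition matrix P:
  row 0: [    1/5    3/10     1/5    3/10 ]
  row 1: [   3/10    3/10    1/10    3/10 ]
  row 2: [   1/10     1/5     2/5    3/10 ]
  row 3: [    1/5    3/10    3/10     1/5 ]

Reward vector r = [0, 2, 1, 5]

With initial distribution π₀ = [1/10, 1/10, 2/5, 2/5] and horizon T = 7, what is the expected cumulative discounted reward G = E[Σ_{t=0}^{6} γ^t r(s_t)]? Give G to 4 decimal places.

t=0: π = [0.1000, 0.1000, 0.4000, 0.4000], E[r] = 2.6000, γ^t·E[r] = 2.600000, running G = 2.600000
t=1: π = [0.1700, 0.2600, 0.3100, 0.2600], E[r] = 2.1300, γ^t·E[r] = 1.491000, running G = 4.091000
t=2: π = [0.1950, 0.2690, 0.2620, 0.2740], E[r] = 2.1700, γ^t·E[r] = 1.063300, running G = 5.154300
t=3: π = [0.2007, 0.2738, 0.2529, 0.2726], E[r] = 2.1635, γ^t·E[r] = 0.742081, running G = 5.896381
t=4: π = [0.2021, 0.2747, 0.2505, 0.2727], E[r] = 2.1636, γ^t·E[r] = 0.519476, running G = 6.415856
t=5: π = [0.2024, 0.2750, 0.2499, 0.2727], E[r] = 2.1634, γ^t·E[r] = 0.363608, running G = 6.779464
t=6: π = [0.2025, 0.2750, 0.2498, 0.2727], E[r] = 2.1634, γ^t·E[r] = 0.254524, running G = 7.033988

G = 7.0340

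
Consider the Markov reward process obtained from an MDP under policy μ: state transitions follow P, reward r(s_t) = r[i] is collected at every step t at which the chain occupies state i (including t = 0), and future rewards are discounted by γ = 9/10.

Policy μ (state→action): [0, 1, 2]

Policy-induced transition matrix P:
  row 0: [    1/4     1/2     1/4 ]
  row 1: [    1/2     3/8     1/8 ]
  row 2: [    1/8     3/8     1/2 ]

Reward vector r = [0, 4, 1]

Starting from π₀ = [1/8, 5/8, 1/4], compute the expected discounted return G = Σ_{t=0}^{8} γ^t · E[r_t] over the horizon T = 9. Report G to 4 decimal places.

t=0: π = [0.1250, 0.6250, 0.2500], E[r] = 2.7500, γ^t·E[r] = 2.750000, running G = 2.750000
t=1: π = [0.3750, 0.3906, 0.2344], E[r] = 1.7969, γ^t·E[r] = 1.617188, running G = 4.367188
t=2: π = [0.3184, 0.4219, 0.2598], E[r] = 1.9473, γ^t·E[r] = 1.577285, running G = 5.944473
t=3: π = [0.3230, 0.4148, 0.2622], E[r] = 1.9214, γ^t·E[r] = 1.400691, running G = 7.345164
t=4: π = [0.3209, 0.4154, 0.2637], E[r] = 1.9252, γ^t·E[r] = 1.263125, running G = 8.608288
t=5: π = [0.3209, 0.4151, 0.2640], E[r] = 1.9245, γ^t·E[r] = 1.136377, running G = 9.744666
t=6: π = [0.3208, 0.4151, 0.2641], E[r] = 1.9246, γ^t·E[r] = 1.022786, running G = 10.767451
t=7: π = [0.3208, 0.4151, 0.2641], E[r] = 1.9245, γ^t·E[r] = 0.920496, running G = 11.687947
t=8: π = [0.3208, 0.4151, 0.2641], E[r] = 1.9245, γ^t·E[r] = 0.828447, running G = 12.516394

G = 12.5164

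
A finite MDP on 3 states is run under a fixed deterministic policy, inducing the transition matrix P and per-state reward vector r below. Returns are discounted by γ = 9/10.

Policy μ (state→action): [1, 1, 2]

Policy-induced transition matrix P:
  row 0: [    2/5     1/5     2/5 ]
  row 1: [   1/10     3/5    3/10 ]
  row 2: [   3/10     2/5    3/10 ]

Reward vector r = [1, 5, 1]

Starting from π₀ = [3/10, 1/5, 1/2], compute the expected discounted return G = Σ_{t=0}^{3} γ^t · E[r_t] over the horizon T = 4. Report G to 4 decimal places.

G = 8.2239

t=0: π = [0.3000, 0.2000, 0.5000], E[r] = 1.8000, γ^t·E[r] = 1.800000, running G = 1.800000
t=1: π = [0.2900, 0.3800, 0.3300], E[r] = 2.5200, γ^t·E[r] = 2.268000, running G = 4.068000
t=2: π = [0.2530, 0.4180, 0.3290], E[r] = 2.6720, γ^t·E[r] = 2.164320, running G = 6.232320
t=3: π = [0.2417, 0.4330, 0.3253], E[r] = 2.7320, γ^t·E[r] = 1.991628, running G = 8.223948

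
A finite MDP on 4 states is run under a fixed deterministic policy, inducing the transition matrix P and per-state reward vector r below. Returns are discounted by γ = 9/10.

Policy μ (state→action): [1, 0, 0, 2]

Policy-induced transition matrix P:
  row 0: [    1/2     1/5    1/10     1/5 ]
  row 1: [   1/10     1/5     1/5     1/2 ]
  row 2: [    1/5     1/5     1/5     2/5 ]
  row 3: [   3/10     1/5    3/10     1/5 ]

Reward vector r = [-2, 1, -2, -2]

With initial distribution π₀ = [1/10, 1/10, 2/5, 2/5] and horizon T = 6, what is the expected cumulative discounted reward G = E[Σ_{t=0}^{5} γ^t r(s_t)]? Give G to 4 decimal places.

G = -6.8598

t=0: π = [0.1000, 0.1000, 0.4000, 0.4000], E[r] = -1.7000, γ^t·E[r] = -1.700000, running G = -1.700000
t=1: π = [0.2600, 0.2000, 0.2300, 0.3100], E[r] = -1.4000, γ^t·E[r] = -1.260000, running G = -2.960000
t=2: π = [0.2890, 0.2000, 0.2050, 0.3060], E[r] = -1.4000, γ^t·E[r] = -1.134000, running G = -4.094000
t=3: π = [0.2973, 0.2000, 0.2017, 0.3010], E[r] = -1.4000, γ^t·E[r] = -1.020600, running G = -5.114600
t=4: π = [0.2993, 0.2000, 0.2004, 0.3003], E[r] = -1.4000, γ^t·E[r] = -0.918540, running G = -6.033140
t=5: π = [0.2998, 0.2000, 0.2001, 0.3001], E[r] = -1.4000, γ^t·E[r] = -0.826686, running G = -6.859826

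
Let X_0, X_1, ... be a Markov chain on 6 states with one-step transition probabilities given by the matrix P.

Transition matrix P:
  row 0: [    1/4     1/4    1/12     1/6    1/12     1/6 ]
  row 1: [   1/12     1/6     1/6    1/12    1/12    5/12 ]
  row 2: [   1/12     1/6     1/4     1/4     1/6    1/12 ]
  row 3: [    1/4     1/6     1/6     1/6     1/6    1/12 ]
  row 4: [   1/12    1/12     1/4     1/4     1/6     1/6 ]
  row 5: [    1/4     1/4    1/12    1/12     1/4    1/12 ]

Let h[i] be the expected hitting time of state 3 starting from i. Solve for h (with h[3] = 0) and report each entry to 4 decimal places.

h = [6.3167, 6.8243, 5.5169, 0.0000, 5.5047, 6.6776]

First-step conditioning: h[3] = 0; for i ≠ 3, h[i] = 1 + Σ_k P[i][k]·h[k].
  h[0] = 1 + 1/4·h[0] + 1/4·h[1] + 1/12·h[2] + 1/12·h[4] + 1/6·h[5]
  h[1] = 1 + 1/12·h[0] + 1/6·h[1] + 1/6·h[2] + 1/12·h[4] + 5/12·h[5]
  h[2] = 1 + 1/12·h[0] + 1/6·h[1] + 1/4·h[2] + 1/6·h[4] + 1/12·h[5]
  h[4] = 1 + 1/12·h[0] + 1/12·h[1] + 1/4·h[2] + 1/6·h[4] + 1/6·h[5]
  h[5] = 1 + 1/4·h[0] + 1/4·h[1] + 1/12·h[2] + 1/4·h[4] + 1/12·h[5]
Solving the 5×5 linear system over states ≠ 3 gives exactly h = [74404/11779, 80384/11779, 64984/11779, 0, 64840/11779, 78656/11779] (h[3] = 0 is the target).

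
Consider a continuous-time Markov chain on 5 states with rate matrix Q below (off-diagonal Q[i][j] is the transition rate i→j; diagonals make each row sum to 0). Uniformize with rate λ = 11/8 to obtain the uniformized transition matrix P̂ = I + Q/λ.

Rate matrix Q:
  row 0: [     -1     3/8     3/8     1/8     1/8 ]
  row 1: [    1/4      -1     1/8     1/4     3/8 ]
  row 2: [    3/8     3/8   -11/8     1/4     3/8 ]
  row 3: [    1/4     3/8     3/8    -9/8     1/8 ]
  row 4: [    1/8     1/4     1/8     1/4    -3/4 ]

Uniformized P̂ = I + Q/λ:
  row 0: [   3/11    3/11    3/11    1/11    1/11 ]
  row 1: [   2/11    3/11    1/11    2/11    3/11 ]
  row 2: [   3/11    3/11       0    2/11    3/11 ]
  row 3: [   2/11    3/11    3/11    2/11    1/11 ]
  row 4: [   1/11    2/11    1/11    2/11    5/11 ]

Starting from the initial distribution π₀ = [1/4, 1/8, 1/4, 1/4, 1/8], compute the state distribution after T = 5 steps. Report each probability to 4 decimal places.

π = [0.1889, 0.2496, 0.1423, 0.1646, 0.2546]

t=0: π = [0.2500, 0.1250, 0.2500, 0.2500, 0.1250]
t=1: π = [0.2159, 0.2614, 0.1591, 0.1591, 0.2045]
t=2: π = [0.1973, 0.2541, 0.1446, 0.1622, 0.2417]
t=3: π = [0.1909, 0.2508, 0.1431, 0.1639, 0.2513]
t=4: π = [0.1893, 0.2499, 0.1424, 0.1645, 0.2539]
t=5: π = [0.1889, 0.2496, 0.1423, 0.1646, 0.2546]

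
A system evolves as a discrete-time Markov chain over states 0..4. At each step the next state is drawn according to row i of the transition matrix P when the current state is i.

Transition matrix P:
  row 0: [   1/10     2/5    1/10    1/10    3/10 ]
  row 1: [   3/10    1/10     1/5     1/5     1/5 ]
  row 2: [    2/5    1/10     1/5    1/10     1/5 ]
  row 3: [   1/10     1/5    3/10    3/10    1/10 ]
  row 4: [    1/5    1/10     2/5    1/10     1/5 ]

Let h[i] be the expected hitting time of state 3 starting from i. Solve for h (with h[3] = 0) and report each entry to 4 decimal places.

h = [8.3019, 7.6604, 8.4906, 0.0000, 8.5283]

First-step conditioning: h[3] = 0; for i ≠ 3, h[i] = 1 + Σ_k P[i][k]·h[k].
  h[0] = 1 + 1/10·h[0] + 2/5·h[1] + 1/10·h[2] + 3/10·h[4]
  h[1] = 1 + 3/10·h[0] + 1/10·h[1] + 1/5·h[2] + 1/5·h[4]
  h[2] = 1 + 2/5·h[0] + 1/10·h[1] + 1/5·h[2] + 1/5·h[4]
  h[4] = 1 + 1/5·h[0] + 1/10·h[1] + 2/5·h[2] + 1/5·h[4]
Solving the 4×4 linear system over states ≠ 3 gives exactly h = [440/53, 406/53, 450/53, 0, 452/53] (h[3] = 0 is the target).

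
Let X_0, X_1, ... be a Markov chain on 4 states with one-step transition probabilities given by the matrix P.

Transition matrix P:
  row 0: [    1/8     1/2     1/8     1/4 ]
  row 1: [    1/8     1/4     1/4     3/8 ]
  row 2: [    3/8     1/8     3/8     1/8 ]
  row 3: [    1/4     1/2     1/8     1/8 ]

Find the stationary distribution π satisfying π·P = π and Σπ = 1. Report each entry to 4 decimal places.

Balance equations π_j = Σ_i π_i·P[i][j]:
  π_0 = 1/8·π_0 + 1/8·π_1 + 3/8·π_2 + 1/4·π_3
  π_1 = 1/2·π_0 + 1/4·π_1 + 1/8·π_2 + 1/2·π_3
  π_2 = 1/8·π_0 + 1/4·π_1 + 3/8·π_2 + 1/8·π_3
  normalize: π_0 + π_1 + π_2 + π_3 = 1
Solving the linear system gives exactly π = [17/81, 1/3, 2/9, 19/81].

π = [0.2099, 0.3333, 0.2222, 0.2346]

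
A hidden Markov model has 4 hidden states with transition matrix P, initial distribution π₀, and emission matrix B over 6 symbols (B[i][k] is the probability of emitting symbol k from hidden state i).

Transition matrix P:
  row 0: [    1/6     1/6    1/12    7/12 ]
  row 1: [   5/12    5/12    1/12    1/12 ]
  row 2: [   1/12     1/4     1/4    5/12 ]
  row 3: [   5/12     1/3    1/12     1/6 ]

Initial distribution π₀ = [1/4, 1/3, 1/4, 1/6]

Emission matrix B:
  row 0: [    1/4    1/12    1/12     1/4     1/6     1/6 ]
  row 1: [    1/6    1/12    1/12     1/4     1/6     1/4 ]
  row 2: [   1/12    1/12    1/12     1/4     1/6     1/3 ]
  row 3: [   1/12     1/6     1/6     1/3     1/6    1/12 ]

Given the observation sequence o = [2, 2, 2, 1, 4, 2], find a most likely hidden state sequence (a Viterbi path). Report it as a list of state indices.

path = [0, 3, 0, 3, 0, 3]

t=0: δ = [2.083e-02, 2.778e-02, 2.083e-02, 2.778e-02]  (obs o_0=2)
t=1: δ = [9.645e-04, 9.645e-04, 4.340e-04, 2.025e-03]  ψ = [1, 1, 2, 0]  (obs o_1=2)
t=2: δ = [7.033e-05, 5.626e-05, 1.407e-05, 9.377e-05]  ψ = [3, 3, 3, 0]  (obs o_2=2)
t=3: δ = [3.256e-06, 2.605e-06, 6.512e-07, 6.838e-06]  ψ = [3, 3, 3, 0]  (obs o_3=1)
t=4: δ = [4.748e-07, 3.799e-07, 9.497e-08, 3.166e-07]  ψ = [3, 3, 3, 0]  (obs o_4=4)
t=5: δ = [1.319e-08, 1.319e-08, 3.297e-09, 4.616e-08]  ψ = [1, 1, 0, 0]  (obs o_5=2)
backtrack: best end state = 3; path = [0, 3, 0, 3, 0, 3]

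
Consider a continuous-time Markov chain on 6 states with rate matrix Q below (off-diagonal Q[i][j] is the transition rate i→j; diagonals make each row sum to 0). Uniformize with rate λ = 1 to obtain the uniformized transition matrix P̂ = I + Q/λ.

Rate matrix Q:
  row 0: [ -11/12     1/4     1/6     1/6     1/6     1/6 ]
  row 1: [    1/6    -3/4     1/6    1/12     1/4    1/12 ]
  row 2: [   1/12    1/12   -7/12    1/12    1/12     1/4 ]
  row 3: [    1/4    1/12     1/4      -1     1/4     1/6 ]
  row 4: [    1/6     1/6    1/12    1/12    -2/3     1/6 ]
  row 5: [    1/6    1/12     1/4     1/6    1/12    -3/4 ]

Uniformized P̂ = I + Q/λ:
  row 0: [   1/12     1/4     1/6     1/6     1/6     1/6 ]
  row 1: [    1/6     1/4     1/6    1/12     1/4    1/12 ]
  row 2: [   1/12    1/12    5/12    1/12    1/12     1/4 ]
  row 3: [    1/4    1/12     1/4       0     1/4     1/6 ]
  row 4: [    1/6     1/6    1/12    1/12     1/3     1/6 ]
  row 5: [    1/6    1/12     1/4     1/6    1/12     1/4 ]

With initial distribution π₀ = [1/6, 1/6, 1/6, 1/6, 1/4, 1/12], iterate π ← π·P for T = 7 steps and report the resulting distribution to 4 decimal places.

t=0: π = [0.1667, 0.1667, 0.1667, 0.1667, 0.2500, 0.0833]
t=1: π = [0.1528, 0.1597, 0.2083, 0.0903, 0.2153, 0.1736]
t=2: π = [0.1441, 0.1534, 0.2228, 0.1030, 0.1916, 0.1852]
t=3: π = [0.1447, 0.1489, 0.2304, 0.1022, 0.1860, 0.1879]
t=4: π = [0.1439, 0.1478, 0.2329, 0.1025, 0.1837, 0.1891]
t=5: π = [0.1438, 0.1473, 0.2339, 0.1025, 0.1830, 0.1895]
t=6: π = [0.1437, 0.1471, 0.2342, 0.1026, 0.1827, 0.1897]
t=7: π = [0.1437, 0.1470, 0.2344, 0.1026, 0.1826, 0.1897]

π = [0.1437, 0.1470, 0.2344, 0.1026, 0.1826, 0.1897]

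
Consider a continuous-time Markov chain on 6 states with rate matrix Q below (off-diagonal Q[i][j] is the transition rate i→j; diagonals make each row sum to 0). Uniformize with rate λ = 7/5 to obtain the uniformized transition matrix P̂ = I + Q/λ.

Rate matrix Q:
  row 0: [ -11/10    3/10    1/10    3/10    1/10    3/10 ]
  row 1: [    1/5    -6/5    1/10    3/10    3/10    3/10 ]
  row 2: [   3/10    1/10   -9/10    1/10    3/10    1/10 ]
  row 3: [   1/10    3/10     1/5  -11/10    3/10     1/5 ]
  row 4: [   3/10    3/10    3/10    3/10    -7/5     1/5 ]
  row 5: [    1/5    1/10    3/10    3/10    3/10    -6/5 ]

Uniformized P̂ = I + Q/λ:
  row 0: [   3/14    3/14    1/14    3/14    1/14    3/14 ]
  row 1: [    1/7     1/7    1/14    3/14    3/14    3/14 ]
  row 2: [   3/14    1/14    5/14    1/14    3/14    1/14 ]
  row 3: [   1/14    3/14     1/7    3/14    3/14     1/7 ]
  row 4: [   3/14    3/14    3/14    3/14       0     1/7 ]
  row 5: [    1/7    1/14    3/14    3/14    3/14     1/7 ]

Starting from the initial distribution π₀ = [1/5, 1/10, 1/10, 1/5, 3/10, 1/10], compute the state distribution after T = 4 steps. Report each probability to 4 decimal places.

π = [0.1652, 0.1555, 0.1807, 0.1885, 0.1573, 0.1529]

t=0: π = [0.2000, 0.1000, 0.1000, 0.2000, 0.3000, 0.1000]
t=1: π = [0.1714, 0.1786, 0.1714, 0.2000, 0.1214, 0.1571]
t=2: π = [0.1617, 0.1546, 0.1745, 0.1898, 0.1638, 0.1556]
t=3: π = [0.1650, 0.1561, 0.1805, 0.1894, 0.1561, 0.1530]
t=4: π = [0.1652, 0.1555, 0.1807, 0.1885, 0.1573, 0.1529]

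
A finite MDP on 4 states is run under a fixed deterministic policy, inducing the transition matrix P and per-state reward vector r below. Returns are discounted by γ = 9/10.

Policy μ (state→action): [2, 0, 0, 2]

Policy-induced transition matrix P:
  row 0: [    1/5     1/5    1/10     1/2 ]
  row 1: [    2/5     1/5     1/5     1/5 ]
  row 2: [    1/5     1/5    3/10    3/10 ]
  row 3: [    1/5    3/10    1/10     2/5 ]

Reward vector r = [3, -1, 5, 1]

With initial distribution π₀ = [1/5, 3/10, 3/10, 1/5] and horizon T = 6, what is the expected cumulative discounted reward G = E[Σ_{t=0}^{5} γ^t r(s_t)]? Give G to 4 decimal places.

t=0: π = [0.2000, 0.3000, 0.3000, 0.2000], E[r] = 2.0000, γ^t·E[r] = 2.000000, running G = 2.000000
t=1: π = [0.2600, 0.2200, 0.1900, 0.3300], E[r] = 1.8400, γ^t·E[r] = 1.656000, running G = 3.656000
t=2: π = [0.2440, 0.2330, 0.1600, 0.3630], E[r] = 1.6620, γ^t·E[r] = 1.346220, running G = 5.002220
t=3: π = [0.2466, 0.2363, 0.1553, 0.3618], E[r] = 1.6418, γ^t·E[r] = 1.196872, running G = 6.199092
t=4: π = [0.2473, 0.2362, 0.1547, 0.3619], E[r] = 1.6409, γ^t·E[r] = 1.076608, running G = 7.275700
t=5: π = [0.2472, 0.2362, 0.1546, 0.3620], E[r] = 1.6403, γ^t·E[r] = 0.968594, running G = 8.244294

G = 8.2443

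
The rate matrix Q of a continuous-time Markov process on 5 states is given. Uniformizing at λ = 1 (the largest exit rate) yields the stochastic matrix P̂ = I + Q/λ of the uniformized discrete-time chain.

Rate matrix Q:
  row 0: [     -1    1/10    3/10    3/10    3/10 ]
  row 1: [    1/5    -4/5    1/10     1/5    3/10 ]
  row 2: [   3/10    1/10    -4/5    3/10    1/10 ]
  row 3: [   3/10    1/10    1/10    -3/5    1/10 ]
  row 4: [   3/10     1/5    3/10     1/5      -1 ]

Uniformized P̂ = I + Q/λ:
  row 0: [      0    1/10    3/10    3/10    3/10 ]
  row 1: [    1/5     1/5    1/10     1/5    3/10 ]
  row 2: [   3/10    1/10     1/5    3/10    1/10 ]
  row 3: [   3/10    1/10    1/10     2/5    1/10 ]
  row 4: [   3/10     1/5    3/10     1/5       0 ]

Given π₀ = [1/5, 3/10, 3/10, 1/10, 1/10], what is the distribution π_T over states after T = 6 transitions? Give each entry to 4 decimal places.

π = [0.2209, 0.1283, 0.1945, 0.3019, 0.1544]

t=0: π = [0.2000, 0.3000, 0.3000, 0.1000, 0.1000]
t=1: π = [0.2100, 0.1400, 0.1900, 0.2700, 0.1900]
t=2: π = [0.2230, 0.1330, 0.1990, 0.2940, 0.1510]
t=3: π = [0.2198, 0.1284, 0.1947, 0.3010, 0.1561]
t=4: π = [0.2212, 0.1285, 0.1947, 0.3017, 0.1540]
t=5: π = [0.2208, 0.1282, 0.1945, 0.3019, 0.1545]
t=6: π = [0.2209, 0.1283, 0.1945, 0.3019, 0.1544]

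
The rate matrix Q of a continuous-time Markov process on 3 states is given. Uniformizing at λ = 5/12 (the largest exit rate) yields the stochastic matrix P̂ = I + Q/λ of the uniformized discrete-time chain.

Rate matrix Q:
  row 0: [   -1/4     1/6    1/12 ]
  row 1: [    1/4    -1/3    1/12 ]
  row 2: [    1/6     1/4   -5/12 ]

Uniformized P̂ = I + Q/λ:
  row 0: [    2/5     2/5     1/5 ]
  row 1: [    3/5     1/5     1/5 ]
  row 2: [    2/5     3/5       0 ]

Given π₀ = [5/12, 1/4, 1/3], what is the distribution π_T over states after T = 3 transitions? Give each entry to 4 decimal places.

t=0: π = [0.4167, 0.2500, 0.3333]
t=1: π = [0.4500, 0.4167, 0.1333]
t=2: π = [0.4833, 0.3433, 0.1733]
t=3: π = [0.4687, 0.3660, 0.1653]

π = [0.4687, 0.3660, 0.1653]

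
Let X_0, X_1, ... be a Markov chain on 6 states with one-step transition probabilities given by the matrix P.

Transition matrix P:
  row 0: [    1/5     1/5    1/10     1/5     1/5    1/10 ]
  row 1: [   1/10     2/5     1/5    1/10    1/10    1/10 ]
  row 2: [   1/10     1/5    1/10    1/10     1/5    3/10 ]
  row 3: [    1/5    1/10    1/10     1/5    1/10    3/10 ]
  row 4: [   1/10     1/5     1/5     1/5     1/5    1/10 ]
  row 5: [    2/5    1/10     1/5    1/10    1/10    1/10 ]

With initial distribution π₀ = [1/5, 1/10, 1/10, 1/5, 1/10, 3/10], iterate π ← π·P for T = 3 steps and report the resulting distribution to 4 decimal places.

π = [0.1818, 0.2094, 0.1515, 0.1490, 0.1485, 0.1598]

t=0: π = [0.2000, 0.1000, 0.1000, 0.2000, 0.1000, 0.3000]
t=1: π = [0.2300, 0.1700, 0.1500, 0.1500, 0.1400, 0.1600]
t=2: π = [0.1860, 0.2030, 0.1470, 0.1520, 0.1520, 0.1600]
t=3: π = [0.1818, 0.2094, 0.1515, 0.1490, 0.1485, 0.1598]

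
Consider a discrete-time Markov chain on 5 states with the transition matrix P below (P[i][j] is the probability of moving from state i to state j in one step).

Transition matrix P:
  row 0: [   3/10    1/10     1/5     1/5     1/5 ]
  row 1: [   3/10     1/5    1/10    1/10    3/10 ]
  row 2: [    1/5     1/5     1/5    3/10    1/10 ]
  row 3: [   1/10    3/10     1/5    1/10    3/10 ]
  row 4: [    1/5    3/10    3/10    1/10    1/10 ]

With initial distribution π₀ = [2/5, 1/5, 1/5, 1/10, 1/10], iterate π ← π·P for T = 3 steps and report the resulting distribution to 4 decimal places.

π = [0.2275, 0.2135, 0.1984, 0.1629, 0.1977]

t=0: π = [0.4000, 0.2000, 0.2000, 0.1000, 0.1000]
t=1: π = [0.2500, 0.1800, 0.1900, 0.1800, 0.2000]
t=2: π = [0.2250, 0.2130, 0.2020, 0.1630, 0.1970]
t=3: π = [0.2275, 0.2135, 0.1984, 0.1629, 0.1977]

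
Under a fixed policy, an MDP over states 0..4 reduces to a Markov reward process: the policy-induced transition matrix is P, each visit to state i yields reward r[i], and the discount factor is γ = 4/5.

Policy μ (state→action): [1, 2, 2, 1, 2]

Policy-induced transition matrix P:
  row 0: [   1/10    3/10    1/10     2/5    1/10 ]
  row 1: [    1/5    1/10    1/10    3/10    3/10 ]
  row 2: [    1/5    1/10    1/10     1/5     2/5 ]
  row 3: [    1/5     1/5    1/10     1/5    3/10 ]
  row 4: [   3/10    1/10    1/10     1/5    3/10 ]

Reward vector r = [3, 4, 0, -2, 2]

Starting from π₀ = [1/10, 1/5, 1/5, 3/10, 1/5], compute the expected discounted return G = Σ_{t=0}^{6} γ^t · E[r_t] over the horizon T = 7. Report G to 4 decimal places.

t=0: π = [0.1000, 0.2000, 0.2000, 0.3000, 0.2000], E[r] = 0.9000, γ^t·E[r] = 0.900000, running G = 0.900000
t=1: π = [0.2100, 0.1500, 0.1000, 0.2400, 0.3000], E[r] = 1.3500, γ^t·E[r] = 1.080000, running G = 1.980000
t=2: π = [0.2090, 0.1660, 0.1000, 0.2570, 0.2680], E[r] = 1.3130, γ^t·E[r] = 0.840320, running G = 2.820320
t=3: π = [0.2059, 0.1675, 0.1000, 0.2584, 0.2682], E[r] = 1.3073, γ^t·E[r] = 0.669338, running G = 3.489658
t=4: π = [0.2062, 0.1670, 0.1000, 0.2579, 0.2688], E[r] = 1.3086, γ^t·E[r] = 0.535982, running G = 4.025640
t=5: π = [0.2063, 0.1670, 0.1000, 0.2579, 0.2688], E[r] = 1.3085, γ^t·E[r] = 0.428784, running G = 4.454424
t=6: π = [0.2062, 0.1670, 0.1000, 0.2580, 0.2687], E[r] = 1.3085, γ^t·E[r] = 0.343021, running G = 4.797444

G = 4.7974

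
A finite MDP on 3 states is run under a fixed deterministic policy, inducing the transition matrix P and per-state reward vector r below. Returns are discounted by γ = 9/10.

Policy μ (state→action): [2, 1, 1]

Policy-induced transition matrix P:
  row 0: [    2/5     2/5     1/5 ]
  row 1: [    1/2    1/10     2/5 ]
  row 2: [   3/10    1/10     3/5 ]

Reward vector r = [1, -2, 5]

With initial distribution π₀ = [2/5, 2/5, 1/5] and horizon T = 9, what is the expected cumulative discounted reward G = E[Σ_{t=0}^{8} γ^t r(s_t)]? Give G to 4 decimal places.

t=0: π = [0.4000, 0.4000, 0.2000], E[r] = 0.6000, γ^t·E[r] = 0.600000, running G = 0.600000
t=1: π = [0.4200, 0.2200, 0.3600], E[r] = 1.7800, γ^t·E[r] = 1.602000, running G = 2.202000
t=2: π = [0.3860, 0.2260, 0.3880], E[r] = 1.8740, γ^t·E[r] = 1.517940, running G = 3.719940
t=3: π = [0.3838, 0.2158, 0.4004], E[r] = 1.9542, γ^t·E[r] = 1.424612, running G = 5.144552
t=4: π = [0.3815, 0.2151, 0.4033], E[r] = 1.9679, γ^t·E[r] = 1.291113, running G = 6.435665
t=5: π = [0.3812, 0.2145, 0.4044], E[r] = 1.9740, γ^t·E[r] = 1.165650, running G = 7.601314
t=6: π = [0.3810, 0.2144, 0.4046], E[r] = 1.9755, γ^t·E[r] = 1.049849, running G = 8.651163
t=7: π = [0.3810, 0.2143, 0.4047], E[r] = 1.9760, γ^t·E[r] = 0.945110, running G = 9.596273
t=8: π = [0.3810, 0.2143, 0.4048], E[r] = 1.9761, γ^t·E[r] = 0.850658, running G = 10.446931

G = 10.4469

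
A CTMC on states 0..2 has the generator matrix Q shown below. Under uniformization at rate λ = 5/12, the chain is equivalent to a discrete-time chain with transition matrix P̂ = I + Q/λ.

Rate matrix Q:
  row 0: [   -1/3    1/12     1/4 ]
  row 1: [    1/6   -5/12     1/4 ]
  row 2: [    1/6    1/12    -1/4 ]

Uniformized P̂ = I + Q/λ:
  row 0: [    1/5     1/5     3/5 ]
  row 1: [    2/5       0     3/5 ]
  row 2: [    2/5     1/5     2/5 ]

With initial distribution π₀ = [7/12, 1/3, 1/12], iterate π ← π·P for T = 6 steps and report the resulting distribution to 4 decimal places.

t=0: π = [0.5833, 0.3333, 0.0833]
t=1: π = [0.2833, 0.1333, 0.5833]
t=2: π = [0.3433, 0.1733, 0.4833]
t=3: π = [0.3313, 0.1653, 0.5033]
t=4: π = [0.3337, 0.1669, 0.4993]
t=5: π = [0.3333, 0.1666, 0.5001]
t=6: π = [0.3333, 0.1667, 0.5000]

π = [0.3333, 0.1667, 0.5000]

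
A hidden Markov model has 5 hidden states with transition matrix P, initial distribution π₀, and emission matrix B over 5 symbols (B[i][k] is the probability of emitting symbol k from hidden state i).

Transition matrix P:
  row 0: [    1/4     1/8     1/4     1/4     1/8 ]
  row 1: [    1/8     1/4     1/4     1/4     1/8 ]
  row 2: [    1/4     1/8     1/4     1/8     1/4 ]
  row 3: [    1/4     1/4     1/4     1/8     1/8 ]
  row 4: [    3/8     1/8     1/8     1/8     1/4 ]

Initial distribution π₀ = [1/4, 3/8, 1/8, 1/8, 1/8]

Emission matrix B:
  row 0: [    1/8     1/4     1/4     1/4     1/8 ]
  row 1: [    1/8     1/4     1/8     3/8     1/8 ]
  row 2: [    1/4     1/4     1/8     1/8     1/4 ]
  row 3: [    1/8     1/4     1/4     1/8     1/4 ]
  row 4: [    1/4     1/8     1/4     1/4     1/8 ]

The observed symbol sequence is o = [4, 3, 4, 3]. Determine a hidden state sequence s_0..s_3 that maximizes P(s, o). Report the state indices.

t=0: δ = [3.125e-02, 4.688e-02, 3.125e-02, 3.125e-02, 1.562e-02]  (obs o_0=4)
t=1: δ = [1.953e-03, 4.395e-03, 1.465e-03, 1.465e-03, 1.953e-03]  ψ = [0, 1, 1, 1, 2]  (obs o_1=3)
t=2: δ = [9.155e-05, 1.373e-04, 2.747e-04, 2.747e-04, 6.866e-05]  ψ = [4, 1, 1, 1, 1]  (obs o_2=4)
t=3: δ = [1.717e-05, 2.575e-05, 8.583e-06, 4.292e-06, 1.717e-05]  ψ = [2, 3, 2, 1, 2]  (obs o_3=3)
backtrack: best end state = 1; path = [1, 1, 3, 1]

path = [1, 1, 3, 1]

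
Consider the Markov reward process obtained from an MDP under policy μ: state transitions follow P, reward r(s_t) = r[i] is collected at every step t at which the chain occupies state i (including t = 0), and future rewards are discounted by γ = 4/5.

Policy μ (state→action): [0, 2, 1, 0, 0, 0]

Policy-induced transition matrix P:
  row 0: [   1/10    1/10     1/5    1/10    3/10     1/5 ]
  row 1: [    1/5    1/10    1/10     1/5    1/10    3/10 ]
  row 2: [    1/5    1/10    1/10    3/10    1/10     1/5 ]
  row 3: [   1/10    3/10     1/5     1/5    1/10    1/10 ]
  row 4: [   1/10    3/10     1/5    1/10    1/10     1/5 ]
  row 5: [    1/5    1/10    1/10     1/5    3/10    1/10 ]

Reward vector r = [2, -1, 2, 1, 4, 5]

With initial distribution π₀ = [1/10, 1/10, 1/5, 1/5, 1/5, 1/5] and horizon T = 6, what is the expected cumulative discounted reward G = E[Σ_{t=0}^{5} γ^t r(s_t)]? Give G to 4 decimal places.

t=0: π = [0.1000, 0.1000, 0.2000, 0.2000, 0.2000, 0.2000], E[r] = 2.5000, γ^t·E[r] = 2.500000, running G = 2.500000
t=1: π = [0.1500, 0.1800, 0.1500, 0.1900, 0.1600, 0.1700], E[r] = 2.1000, γ^t·E[r] = 1.680000, running G = 4.180000
t=2: π = [0.1500, 0.1700, 0.1500, 0.1840, 0.1640, 0.1820], E[r] = 2.1800, γ^t·E[r] = 1.395200, running G = 5.575200
t=3: π = [0.1502, 0.1696, 0.1498, 0.1836, 0.1664, 0.1804], E[r] = 2.1816, γ^t·E[r] = 1.116979, running G = 6.692179
t=4: π = [0.1500, 0.1700, 0.1500, 0.1833, 0.1661, 0.1806], E[r] = 2.1806, γ^t·E[r] = 0.893174, running G = 7.585353
t=5: π = [0.1501, 0.1699, 0.1499, 0.1834, 0.1661, 0.1806], E[r] = 2.1810, γ^t·E[r] = 0.714669, running G = 8.300022

G = 8.3000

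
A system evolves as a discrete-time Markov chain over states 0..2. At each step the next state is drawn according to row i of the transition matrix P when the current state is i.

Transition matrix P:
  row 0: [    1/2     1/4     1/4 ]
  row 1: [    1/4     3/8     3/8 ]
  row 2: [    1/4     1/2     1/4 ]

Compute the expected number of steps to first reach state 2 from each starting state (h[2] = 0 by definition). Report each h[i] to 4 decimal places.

h = [3.5000, 3.0000, 0.0000]

First-step conditioning: h[2] = 0; for i ≠ 2, h[i] = 1 + Σ_k P[i][k]·h[k].
  h[0] = 1 + 1/2·h[0] + 1/4·h[1]
  h[1] = 1 + 1/4·h[0] + 3/8·h[1]
Solving the 2×2 linear system over states ≠ 2 gives exactly h = [7/2, 3, 0] (h[2] = 0 is the target).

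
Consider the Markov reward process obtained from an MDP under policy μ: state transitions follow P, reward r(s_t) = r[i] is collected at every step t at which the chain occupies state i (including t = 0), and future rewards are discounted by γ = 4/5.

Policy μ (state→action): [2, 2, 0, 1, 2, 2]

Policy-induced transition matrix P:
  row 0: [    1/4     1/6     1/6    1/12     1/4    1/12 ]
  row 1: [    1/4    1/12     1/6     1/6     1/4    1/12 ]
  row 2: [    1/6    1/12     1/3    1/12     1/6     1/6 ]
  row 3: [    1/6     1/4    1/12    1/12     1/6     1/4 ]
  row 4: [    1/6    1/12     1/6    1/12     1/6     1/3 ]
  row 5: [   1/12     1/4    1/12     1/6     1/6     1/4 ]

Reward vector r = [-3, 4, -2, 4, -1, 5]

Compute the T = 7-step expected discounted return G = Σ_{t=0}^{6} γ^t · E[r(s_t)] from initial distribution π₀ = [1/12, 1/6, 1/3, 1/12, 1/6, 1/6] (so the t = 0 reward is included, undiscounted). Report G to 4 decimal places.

t=0: π = [0.0833, 0.1667, 0.3333, 0.0833, 0.1667, 0.1667], E[r] = 0.7500, γ^t·E[r] = 0.750000, running G = 0.750000
t=1: π = [0.1736, 0.1319, 0.2014, 0.1111, 0.1875, 0.1944], E[r] = 0.8333, γ^t·E[r] = 0.666667, running G = 1.416667
t=2: π = [0.1759, 0.1487, 0.1748, 0.1105, 0.1921, 0.1979], E[r] = 0.9572, γ^t·E[r] = 0.612593, running G = 2.029259
t=3: π = [0.1772, 0.1494, 0.1701, 0.1122, 0.1937, 0.1973], E[r] = 0.9676, γ^t·E[r] = 0.495407, running G = 2.524667
t=4: π = [0.1774, 0.1497, 0.1692, 0.1122, 0.1939, 0.1975], E[r] = 0.9707, γ^t·E[r] = 0.397600, running G = 2.922267
t=5: π = [0.1775, 0.1497, 0.1691, 0.1123, 0.1939, 0.1975], E[r] = 0.9713, γ^t·E[r] = 0.318270, running G = 3.240537
t=6: π = [0.1775, 0.1498, 0.1690, 0.1123, 0.1939, 0.1975], E[r] = 0.9714, γ^t·E[r] = 0.254645, running G = 3.495182

G = 3.4952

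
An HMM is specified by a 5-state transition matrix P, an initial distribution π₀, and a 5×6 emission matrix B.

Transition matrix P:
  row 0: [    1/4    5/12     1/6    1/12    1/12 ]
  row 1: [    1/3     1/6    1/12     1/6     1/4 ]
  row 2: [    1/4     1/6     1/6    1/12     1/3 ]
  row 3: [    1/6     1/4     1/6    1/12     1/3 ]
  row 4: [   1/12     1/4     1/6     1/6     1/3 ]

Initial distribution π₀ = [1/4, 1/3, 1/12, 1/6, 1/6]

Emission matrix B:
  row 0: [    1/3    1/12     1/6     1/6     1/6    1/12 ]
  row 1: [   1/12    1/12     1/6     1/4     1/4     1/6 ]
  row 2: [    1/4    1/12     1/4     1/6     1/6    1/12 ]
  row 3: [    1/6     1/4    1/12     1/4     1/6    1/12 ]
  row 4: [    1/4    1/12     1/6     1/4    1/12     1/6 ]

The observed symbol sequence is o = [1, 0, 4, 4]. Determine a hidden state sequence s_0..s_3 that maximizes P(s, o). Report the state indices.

path = [1, 0, 1, 0]

t=0: δ = [2.083e-02, 2.778e-02, 6.944e-03, 4.167e-02, 1.389e-02]  (obs o_0=1)
t=1: δ = [3.086e-03, 8.681e-04, 1.736e-03, 7.716e-04, 3.472e-03]  ψ = [1, 3, 3, 1, 3]  (obs o_1=0)
t=2: δ = [1.286e-04, 3.215e-04, 9.645e-05, 9.645e-05, 9.645e-05]  ψ = [0, 0, 4, 4, 4]  (obs o_2=4)
t=3: δ = [1.786e-05, 1.340e-05, 4.465e-06, 8.931e-06, 6.698e-06]  ψ = [1, 0, 1, 1, 1]  (obs o_3=4)
backtrack: best end state = 0; path = [1, 0, 1, 0]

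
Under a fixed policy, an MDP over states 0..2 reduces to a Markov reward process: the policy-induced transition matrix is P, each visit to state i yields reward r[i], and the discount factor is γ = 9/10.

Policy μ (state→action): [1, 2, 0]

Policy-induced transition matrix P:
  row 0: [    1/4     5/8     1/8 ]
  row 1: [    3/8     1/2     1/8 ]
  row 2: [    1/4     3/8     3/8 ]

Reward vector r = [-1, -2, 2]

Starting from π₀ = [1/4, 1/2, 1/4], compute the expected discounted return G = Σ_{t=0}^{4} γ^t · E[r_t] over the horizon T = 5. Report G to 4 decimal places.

G = -3.8102

t=0: π = [0.2500, 0.5000, 0.2500], E[r] = -0.7500, γ^t·E[r] = -0.750000, running G = -0.750000
t=1: π = [0.3125, 0.5000, 0.1875], E[r] = -0.9375, γ^t·E[r] = -0.843750, running G = -1.593750
t=2: π = [0.3125, 0.5156, 0.1719], E[r] = -1.0000, γ^t·E[r] = -0.810000, running G = -2.403750
t=3: π = [0.3145, 0.5176, 0.1680], E[r] = -1.0137, γ^t·E[r] = -0.738967, running G = -3.142717
t=4: π = [0.3147, 0.5183, 0.1670], E[r] = -1.0173, γ^t·E[r] = -0.667473, running G = -3.810190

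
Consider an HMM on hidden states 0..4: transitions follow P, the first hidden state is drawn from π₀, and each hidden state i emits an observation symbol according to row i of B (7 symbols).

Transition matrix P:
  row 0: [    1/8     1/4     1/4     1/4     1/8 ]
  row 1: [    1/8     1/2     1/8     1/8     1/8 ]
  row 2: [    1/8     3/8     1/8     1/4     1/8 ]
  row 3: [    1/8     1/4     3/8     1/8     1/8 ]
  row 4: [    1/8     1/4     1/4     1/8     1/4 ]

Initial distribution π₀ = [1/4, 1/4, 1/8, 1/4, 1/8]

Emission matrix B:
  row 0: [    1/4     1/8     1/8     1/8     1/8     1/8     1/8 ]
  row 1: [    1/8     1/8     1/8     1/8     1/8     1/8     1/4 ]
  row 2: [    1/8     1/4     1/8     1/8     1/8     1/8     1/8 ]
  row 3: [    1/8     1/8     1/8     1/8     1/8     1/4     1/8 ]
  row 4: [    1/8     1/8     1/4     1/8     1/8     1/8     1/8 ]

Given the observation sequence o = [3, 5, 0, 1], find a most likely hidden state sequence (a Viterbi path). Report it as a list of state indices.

t=0: δ = [3.125e-02, 3.125e-02, 1.562e-02, 3.125e-02, 1.562e-02]  (obs o_0=3)
t=1: δ = [4.883e-04, 1.953e-03, 1.465e-03, 1.953e-03, 4.883e-04]  ψ = [0, 1, 3, 0, 0]  (obs o_1=5)
t=2: δ = [6.104e-05, 1.221e-04, 9.155e-05, 4.578e-05, 3.052e-05]  ψ = [1, 1, 3, 2, 1]  (obs o_2=0)
t=3: δ = [1.907e-06, 7.629e-06, 4.292e-06, 2.861e-06, 1.907e-06]  ψ = [1, 1, 3, 2, 1]  (obs o_3=1)
backtrack: best end state = 1; path = [1, 1, 1, 1]

path = [1, 1, 1, 1]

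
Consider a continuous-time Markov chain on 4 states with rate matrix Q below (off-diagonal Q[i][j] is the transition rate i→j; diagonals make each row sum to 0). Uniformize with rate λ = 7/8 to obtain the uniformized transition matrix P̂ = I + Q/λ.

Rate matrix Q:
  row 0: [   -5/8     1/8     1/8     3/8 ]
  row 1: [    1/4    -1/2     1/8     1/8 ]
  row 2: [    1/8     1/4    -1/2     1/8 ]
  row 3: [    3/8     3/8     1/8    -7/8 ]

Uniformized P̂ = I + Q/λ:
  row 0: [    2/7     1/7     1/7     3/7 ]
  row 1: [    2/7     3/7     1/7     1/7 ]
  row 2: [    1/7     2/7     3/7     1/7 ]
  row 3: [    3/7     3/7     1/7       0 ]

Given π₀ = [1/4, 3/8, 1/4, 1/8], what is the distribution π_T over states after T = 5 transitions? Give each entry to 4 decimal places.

t=0: π = [0.2500, 0.3750, 0.2500, 0.1250]
t=1: π = [0.2679, 0.3214, 0.2143, 0.1964]
t=2: π = [0.2832, 0.3214, 0.2041, 0.1913]
t=3: π = [0.2839, 0.3185, 0.2012, 0.1964]
t=4: π = [0.2850, 0.3187, 0.2003, 0.1959]
t=5: π = [0.2851, 0.3185, 0.2001, 0.1963]

π = [0.2851, 0.3185, 0.2001, 0.1963]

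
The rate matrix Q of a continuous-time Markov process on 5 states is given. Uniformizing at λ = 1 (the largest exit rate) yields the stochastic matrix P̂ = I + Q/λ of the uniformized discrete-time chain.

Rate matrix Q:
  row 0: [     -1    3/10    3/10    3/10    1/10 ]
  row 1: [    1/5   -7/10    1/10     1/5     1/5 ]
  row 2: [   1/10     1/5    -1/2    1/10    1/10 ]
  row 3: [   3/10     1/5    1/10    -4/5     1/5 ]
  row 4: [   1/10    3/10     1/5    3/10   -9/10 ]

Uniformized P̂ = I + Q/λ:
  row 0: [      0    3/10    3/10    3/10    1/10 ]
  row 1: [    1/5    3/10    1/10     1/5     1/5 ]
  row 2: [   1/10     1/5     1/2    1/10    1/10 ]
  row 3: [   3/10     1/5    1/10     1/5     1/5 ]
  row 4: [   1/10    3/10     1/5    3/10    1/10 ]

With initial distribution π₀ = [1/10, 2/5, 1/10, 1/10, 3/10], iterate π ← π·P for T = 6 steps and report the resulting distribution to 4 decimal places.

t=0: π = [0.1000, 0.4000, 0.1000, 0.1000, 0.3000]
t=1: π = [0.1500, 0.2800, 0.1900, 0.2300, 0.1500]
t=2: π = [0.1590, 0.2580, 0.2210, 0.2110, 0.1510]
t=3: π = [0.1521, 0.2568, 0.2353, 0.2089, 0.1469]
t=4: π = [0.1523, 0.2556, 0.2392, 0.2064, 0.1466]
t=5: π = [0.1516, 0.2554, 0.2408, 0.2060, 0.1462]
t=6: π = [0.1516, 0.2553, 0.2413, 0.2057, 0.1461]

π = [0.1516, 0.2553, 0.2413, 0.2057, 0.1461]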